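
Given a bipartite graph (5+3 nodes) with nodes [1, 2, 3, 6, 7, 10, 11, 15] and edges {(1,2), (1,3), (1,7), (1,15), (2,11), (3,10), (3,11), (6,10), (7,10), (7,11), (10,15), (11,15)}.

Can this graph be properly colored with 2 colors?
A valid 2-coloring: color 1: [1, 10, 11]; color 2: [2, 3, 6, 7, 15].
(χ(G) = 2 ≤ 2.)

Yes, G is 2-colorable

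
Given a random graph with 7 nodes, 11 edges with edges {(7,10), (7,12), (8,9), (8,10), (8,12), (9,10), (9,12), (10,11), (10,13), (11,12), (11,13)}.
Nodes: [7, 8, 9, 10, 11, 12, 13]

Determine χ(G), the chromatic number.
χ(G) = 3

Clique number ω(G) = 3 (lower bound: χ ≥ ω).
The clique on [8, 9, 10] has size 3, forcing χ ≥ 3, and the coloring below uses 3 colors, so χ(G) = 3.
A valid 3-coloring: color 1: [10, 12]; color 2: [7, 8, 13]; color 3: [9, 11].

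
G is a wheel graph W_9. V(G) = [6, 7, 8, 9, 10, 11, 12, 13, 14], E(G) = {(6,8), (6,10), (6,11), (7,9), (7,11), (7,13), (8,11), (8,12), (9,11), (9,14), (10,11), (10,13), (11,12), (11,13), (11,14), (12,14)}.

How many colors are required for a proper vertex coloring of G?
Clique number ω(G) = 3 (lower bound: χ ≥ ω).
The clique on [6, 8, 11] has size 3, forcing χ ≥ 3, and the coloring below uses 3 colors, so χ(G) = 3.
A valid 3-coloring: color 1: [11]; color 2: [7, 8, 10, 14]; color 3: [6, 9, 12, 13].

χ(G) = 3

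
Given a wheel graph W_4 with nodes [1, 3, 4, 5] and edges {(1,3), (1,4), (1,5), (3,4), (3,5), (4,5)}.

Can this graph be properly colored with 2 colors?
The clique on vertices [1, 3, 4, 5] has size 4 > 2, so it alone needs 4 colors.

No, G is not 2-colorable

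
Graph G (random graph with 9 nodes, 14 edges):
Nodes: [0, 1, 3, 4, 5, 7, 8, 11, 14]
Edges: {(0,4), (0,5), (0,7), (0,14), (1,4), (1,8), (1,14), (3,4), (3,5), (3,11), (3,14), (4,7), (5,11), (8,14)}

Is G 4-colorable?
Yes, G is 4-colorable

A valid 4-coloring: color 1: [0, 1, 3]; color 2: [4, 5, 14]; color 3: [7, 8, 11].
(χ(G) = 3 ≤ 4.)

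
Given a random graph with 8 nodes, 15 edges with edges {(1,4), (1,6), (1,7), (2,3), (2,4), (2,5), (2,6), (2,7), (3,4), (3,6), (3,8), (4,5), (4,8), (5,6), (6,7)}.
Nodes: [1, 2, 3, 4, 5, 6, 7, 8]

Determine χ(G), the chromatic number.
χ(G) = 3

Clique number ω(G) = 3 (lower bound: χ ≥ ω).
The clique on [3, 4, 8] has size 3, forcing χ ≥ 3, and the coloring below uses 3 colors, so χ(G) = 3.
A valid 3-coloring: color 1: [4, 6]; color 2: [1, 2, 8]; color 3: [3, 5, 7].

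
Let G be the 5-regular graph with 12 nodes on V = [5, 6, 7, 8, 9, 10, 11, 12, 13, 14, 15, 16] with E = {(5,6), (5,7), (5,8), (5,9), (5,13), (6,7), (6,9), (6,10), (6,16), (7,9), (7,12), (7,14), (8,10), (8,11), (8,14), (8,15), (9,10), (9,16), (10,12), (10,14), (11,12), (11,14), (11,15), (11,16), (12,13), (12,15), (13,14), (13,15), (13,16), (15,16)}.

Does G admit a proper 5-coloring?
A valid 5-coloring: color 1: [6, 14, 15]; color 2: [7, 8, 13]; color 3: [5, 10, 16]; color 4: [9, 11]; color 5: [12].
(χ(G) = 4 ≤ 5.)

Yes, G is 5-colorable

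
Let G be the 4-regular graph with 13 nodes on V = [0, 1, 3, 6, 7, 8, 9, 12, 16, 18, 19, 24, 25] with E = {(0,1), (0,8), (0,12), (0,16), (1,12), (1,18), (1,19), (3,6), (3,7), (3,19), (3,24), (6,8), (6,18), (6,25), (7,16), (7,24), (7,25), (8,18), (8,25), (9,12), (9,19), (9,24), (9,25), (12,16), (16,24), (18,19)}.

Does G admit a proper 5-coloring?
A valid 5-coloring: color 1: [0, 19, 24, 25]; color 2: [1, 3, 8, 9, 16]; color 3: [7, 12, 18]; color 4: [6].
(χ(G) = 3 ≤ 5.)

Yes, G is 5-colorable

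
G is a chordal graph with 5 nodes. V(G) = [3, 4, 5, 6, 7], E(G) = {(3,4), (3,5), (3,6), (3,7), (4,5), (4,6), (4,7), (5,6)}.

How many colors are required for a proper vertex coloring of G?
χ(G) = 4

Clique number ω(G) = 4 (lower bound: χ ≥ ω).
The clique on [3, 4, 5, 6] has size 4, forcing χ ≥ 4, and the coloring below uses 4 colors, so χ(G) = 4.
A valid 4-coloring: color 1: [3]; color 2: [4]; color 3: [5, 7]; color 4: [6].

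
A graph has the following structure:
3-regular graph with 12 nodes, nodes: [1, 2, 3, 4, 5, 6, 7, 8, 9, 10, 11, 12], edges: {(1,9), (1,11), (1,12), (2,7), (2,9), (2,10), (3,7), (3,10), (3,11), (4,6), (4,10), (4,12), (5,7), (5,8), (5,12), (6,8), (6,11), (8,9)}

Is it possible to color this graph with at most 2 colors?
No, G is not 2-colorable

Odd cycle [4, 12, 5, 8, 6] needs 3 colors (χ ≥ 3).
Hence χ(G) ≥ 3 > 2, so no proper 2-coloring exists.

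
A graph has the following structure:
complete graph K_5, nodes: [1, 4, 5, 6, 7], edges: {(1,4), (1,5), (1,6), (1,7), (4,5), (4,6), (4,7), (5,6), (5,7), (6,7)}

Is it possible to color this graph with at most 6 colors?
Yes, G is 6-colorable

A valid 6-coloring: color 1: [6]; color 2: [5]; color 3: [1]; color 4: [4]; color 5: [7].
(χ(G) = 5 ≤ 6.)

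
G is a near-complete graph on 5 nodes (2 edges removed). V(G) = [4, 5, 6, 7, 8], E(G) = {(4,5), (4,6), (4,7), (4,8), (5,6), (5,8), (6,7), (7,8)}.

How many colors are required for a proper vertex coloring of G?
χ(G) = 3

Clique number ω(G) = 3 (lower bound: χ ≥ ω).
The clique on [4, 5, 8] has size 3, forcing χ ≥ 3, and the coloring below uses 3 colors, so χ(G) = 3.
A valid 3-coloring: color 1: [4]; color 2: [6, 8]; color 3: [5, 7].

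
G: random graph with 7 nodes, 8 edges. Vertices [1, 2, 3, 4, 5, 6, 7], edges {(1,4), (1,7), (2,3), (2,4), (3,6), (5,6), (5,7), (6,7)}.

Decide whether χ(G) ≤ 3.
A valid 3-coloring: color 1: [3, 4, 7]; color 2: [1, 2, 6]; color 3: [5].
(χ(G) = 3 ≤ 3.)

Yes, G is 3-colorable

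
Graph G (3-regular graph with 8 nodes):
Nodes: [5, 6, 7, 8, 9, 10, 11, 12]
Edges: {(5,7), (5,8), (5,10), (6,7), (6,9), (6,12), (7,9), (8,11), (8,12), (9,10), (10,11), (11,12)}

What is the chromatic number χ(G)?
χ(G) = 3

Clique number ω(G) = 3 (lower bound: χ ≥ ω).
The clique on [6, 7, 9] has size 3, forcing χ ≥ 3, and the coloring below uses 3 colors, so χ(G) = 3.
A valid 3-coloring: color 1: [7, 8, 10]; color 2: [5, 9, 12]; color 3: [6, 11].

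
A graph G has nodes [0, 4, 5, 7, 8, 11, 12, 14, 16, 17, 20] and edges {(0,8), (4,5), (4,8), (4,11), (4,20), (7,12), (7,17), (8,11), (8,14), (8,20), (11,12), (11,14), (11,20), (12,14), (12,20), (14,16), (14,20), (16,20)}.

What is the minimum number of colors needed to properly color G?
χ(G) = 4

Clique number ω(G) = 4 (lower bound: χ ≥ ω).
The clique on [4, 8, 11, 20] has size 4, forcing χ ≥ 4, and the coloring below uses 4 colors, so χ(G) = 4.
A valid 4-coloring: color 1: [0, 5, 7, 20]; color 2: [8, 12, 16, 17]; color 3: [11]; color 4: [4, 14].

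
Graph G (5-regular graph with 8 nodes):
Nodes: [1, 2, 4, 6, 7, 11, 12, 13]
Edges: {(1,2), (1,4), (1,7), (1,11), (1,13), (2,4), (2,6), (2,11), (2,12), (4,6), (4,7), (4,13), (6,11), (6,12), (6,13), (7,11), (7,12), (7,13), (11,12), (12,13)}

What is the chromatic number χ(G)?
χ(G) = 4

Clique number ω(G) = 4 (lower bound: χ ≥ ω).
The clique on [1, 4, 7, 13] has size 4, forcing χ ≥ 4, and the coloring below uses 4 colors, so χ(G) = 4.
A valid 4-coloring: color 1: [2, 13]; color 2: [4, 11]; color 3: [6, 7]; color 4: [1, 12].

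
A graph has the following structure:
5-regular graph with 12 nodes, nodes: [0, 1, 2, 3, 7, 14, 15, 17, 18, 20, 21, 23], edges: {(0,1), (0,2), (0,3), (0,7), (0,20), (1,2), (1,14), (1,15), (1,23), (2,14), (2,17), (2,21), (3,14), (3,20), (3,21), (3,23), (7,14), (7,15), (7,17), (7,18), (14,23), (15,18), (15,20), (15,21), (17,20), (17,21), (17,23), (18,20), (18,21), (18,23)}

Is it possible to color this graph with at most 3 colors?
No, G is not 3-colorable

Suppose a proper 3-coloring c exists. The clique [0, 1, 2] takes 3 distinct colors; by symmetry let c(0) = 1, c(1) = 2, c(2) = 3.
- Vertex 14: neighbors [1, 2] already have colors [2, 3] ⇒ c(14) = 1.
- Vertex 23: neighbors [14, 1] already have colors [1, 2] ⇒ c(23) = 3.
- Vertex 3: neighbors [0, 23] already have colors [1, 3] ⇒ c(3) = 2.
- Vertex 20: neighbors [0, 3] already have colors [1, 2] ⇒ c(20) = 3.
- Vertex 15: neighbors [1, 20] already have colors [2, 3] ⇒ c(15) = 1.
- Vertex 21: neighbors [15, 3, 2] already have colors [1, 2, 3] — all 3 colors blocked. Contradiction.
The forced assignments end in a contradiction, so G has no proper 3-coloring (χ ≥ 4).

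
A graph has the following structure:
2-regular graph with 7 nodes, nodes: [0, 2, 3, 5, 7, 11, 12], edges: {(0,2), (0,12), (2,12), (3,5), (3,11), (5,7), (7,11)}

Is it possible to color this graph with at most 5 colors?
A valid 5-coloring: color 1: [2, 5, 11]; color 2: [3, 7, 12]; color 3: [0].
(χ(G) = 3 ≤ 5.)

Yes, G is 5-colorable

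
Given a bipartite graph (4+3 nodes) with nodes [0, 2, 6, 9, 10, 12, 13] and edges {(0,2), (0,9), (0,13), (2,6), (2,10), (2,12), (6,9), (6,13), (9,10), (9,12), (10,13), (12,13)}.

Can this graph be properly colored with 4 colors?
Yes, G is 4-colorable

A valid 4-coloring: color 1: [2, 9, 13]; color 2: [0, 6, 10, 12].
(χ(G) = 2 ≤ 4.)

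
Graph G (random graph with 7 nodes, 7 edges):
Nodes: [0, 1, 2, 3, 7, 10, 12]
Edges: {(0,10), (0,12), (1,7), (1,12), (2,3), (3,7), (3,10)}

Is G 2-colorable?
A valid 2-coloring: color 1: [0, 1, 3]; color 2: [2, 7, 10, 12].
(χ(G) = 2 ≤ 2.)

Yes, G is 2-colorable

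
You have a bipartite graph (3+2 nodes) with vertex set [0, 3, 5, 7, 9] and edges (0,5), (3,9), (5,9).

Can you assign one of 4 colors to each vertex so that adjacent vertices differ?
A valid 4-coloring: color 1: [3, 5, 7]; color 2: [0, 9].
(χ(G) = 2 ≤ 4.)

Yes, G is 4-colorable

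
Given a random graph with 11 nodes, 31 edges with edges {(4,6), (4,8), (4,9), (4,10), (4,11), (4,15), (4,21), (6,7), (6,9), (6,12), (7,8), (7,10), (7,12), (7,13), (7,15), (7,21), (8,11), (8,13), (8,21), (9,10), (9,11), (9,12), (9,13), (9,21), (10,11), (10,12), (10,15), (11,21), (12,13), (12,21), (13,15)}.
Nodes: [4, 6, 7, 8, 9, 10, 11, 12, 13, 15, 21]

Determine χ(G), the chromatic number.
Clique number ω(G) = 4 (lower bound: χ ≥ ω).
The clique on [4, 8, 11, 21] has size 4, forcing χ ≥ 4, and the coloring below uses 4 colors, so χ(G) = 4.
A valid 4-coloring: color 1: [8, 9, 15]; color 2: [4, 7]; color 3: [6, 10, 13, 21]; color 4: [11, 12].

χ(G) = 4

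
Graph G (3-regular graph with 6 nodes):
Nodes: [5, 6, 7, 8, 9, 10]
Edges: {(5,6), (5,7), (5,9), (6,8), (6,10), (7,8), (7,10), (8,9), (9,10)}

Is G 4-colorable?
Yes, G is 4-colorable

A valid 4-coloring: color 1: [6, 7, 9]; color 2: [5, 8, 10].
(χ(G) = 2 ≤ 4.)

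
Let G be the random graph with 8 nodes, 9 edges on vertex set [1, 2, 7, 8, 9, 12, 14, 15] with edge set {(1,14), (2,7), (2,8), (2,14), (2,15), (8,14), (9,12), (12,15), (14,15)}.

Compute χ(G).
χ(G) = 3

Clique number ω(G) = 3 (lower bound: χ ≥ ω).
The clique on [2, 8, 14] has size 3, forcing χ ≥ 3, and the coloring below uses 3 colors, so χ(G) = 3.
A valid 3-coloring: color 1: [1, 2, 12]; color 2: [7, 9, 14]; color 3: [8, 15].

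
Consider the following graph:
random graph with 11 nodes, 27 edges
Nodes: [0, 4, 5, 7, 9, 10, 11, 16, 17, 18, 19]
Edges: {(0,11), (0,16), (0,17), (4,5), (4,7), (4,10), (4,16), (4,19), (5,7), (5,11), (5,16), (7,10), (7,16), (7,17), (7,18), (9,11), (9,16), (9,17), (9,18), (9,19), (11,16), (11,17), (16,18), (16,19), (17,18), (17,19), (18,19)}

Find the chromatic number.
χ(G) = 4

Clique number ω(G) = 4 (lower bound: χ ≥ ω).
The clique on [4, 5, 7, 16] has size 4, forcing χ ≥ 4, and the coloring below uses 4 colors, so χ(G) = 4.
A valid 4-coloring: color 1: [10, 16, 17]; color 2: [7, 11, 19]; color 3: [0, 4, 18]; color 4: [5, 9].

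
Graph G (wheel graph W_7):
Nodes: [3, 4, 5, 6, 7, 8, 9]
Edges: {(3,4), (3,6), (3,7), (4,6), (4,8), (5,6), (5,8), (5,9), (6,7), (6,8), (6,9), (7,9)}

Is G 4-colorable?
Yes, G is 4-colorable

A valid 4-coloring: color 1: [6]; color 2: [3, 8, 9]; color 3: [4, 5, 7].
(χ(G) = 3 ≤ 4.)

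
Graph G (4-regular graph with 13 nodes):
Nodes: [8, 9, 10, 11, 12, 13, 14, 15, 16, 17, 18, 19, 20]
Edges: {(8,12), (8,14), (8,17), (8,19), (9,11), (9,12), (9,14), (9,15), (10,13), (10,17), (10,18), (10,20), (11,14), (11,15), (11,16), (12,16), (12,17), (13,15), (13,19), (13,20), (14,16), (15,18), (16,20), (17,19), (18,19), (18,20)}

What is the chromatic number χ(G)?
Clique number ω(G) = 3 (lower bound: χ ≥ ω).
The clique on [8, 17, 19] has size 3, forcing χ ≥ 3, and the coloring below uses 3 colors, so χ(G) = 3.
A valid 3-coloring: color 1: [8, 9, 13, 16, 18]; color 2: [14, 15, 17, 20]; color 3: [10, 11, 12, 19].

χ(G) = 3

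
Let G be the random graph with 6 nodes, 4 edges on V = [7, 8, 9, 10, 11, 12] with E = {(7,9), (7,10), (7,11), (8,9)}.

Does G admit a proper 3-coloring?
A valid 3-coloring: color 1: [7, 8, 12]; color 2: [9, 10, 11].
(χ(G) = 2 ≤ 3.)

Yes, G is 3-colorable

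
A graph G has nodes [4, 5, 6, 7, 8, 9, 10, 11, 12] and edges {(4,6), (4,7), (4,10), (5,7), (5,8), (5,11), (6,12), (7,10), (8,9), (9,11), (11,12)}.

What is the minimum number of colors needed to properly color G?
Clique number ω(G) = 3 (lower bound: χ ≥ ω).
The clique on [4, 7, 10] has size 3, forcing χ ≥ 3, and the coloring below uses 3 colors, so χ(G) = 3.
A valid 3-coloring: color 1: [4, 5, 9, 12]; color 2: [6, 7, 8, 11]; color 3: [10].

χ(G) = 3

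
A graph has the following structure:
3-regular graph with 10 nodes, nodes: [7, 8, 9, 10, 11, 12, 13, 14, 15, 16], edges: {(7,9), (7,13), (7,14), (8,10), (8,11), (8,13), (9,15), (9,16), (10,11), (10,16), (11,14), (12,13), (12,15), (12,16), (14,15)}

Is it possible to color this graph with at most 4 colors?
Yes, G is 4-colorable

A valid 4-coloring: color 1: [7, 11, 15, 16]; color 2: [9, 10, 13, 14]; color 3: [8, 12].
(χ(G) = 3 ≤ 4.)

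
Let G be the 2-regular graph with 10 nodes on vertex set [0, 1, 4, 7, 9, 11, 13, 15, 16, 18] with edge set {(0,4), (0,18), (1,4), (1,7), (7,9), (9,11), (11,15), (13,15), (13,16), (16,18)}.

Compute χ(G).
χ(G) = 2

Clique number ω(G) = 2 (lower bound: χ ≥ ω).
The graph is bipartite (no odd cycle), so 2 colors suffice: χ(G) = 2.
A valid 2-coloring: color 1: [4, 7, 11, 13, 18]; color 2: [0, 1, 9, 15, 16].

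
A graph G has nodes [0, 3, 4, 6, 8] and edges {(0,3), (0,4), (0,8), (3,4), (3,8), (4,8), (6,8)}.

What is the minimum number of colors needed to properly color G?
χ(G) = 4

Clique number ω(G) = 4 (lower bound: χ ≥ ω).
The clique on [0, 3, 4, 8] has size 4, forcing χ ≥ 4, and the coloring below uses 4 colors, so χ(G) = 4.
A valid 4-coloring: color 1: [8]; color 2: [3, 6]; color 3: [0]; color 4: [4].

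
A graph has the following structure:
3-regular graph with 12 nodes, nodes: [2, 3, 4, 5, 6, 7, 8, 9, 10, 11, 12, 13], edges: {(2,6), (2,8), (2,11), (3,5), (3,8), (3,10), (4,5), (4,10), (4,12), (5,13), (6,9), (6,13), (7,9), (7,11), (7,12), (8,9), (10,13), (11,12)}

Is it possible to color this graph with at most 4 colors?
Yes, G is 4-colorable

A valid 4-coloring: color 1: [5, 6, 8, 10, 12]; color 2: [2, 3, 4, 7, 13]; color 3: [9, 11].
(χ(G) = 3 ≤ 4.)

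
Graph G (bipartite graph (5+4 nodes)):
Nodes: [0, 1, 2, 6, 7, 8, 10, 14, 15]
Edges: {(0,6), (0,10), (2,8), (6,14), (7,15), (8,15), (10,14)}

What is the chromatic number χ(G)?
Clique number ω(G) = 2 (lower bound: χ ≥ ω).
The graph is bipartite (no odd cycle), so 2 colors suffice: χ(G) = 2.
A valid 2-coloring: color 1: [0, 1, 2, 14, 15]; color 2: [6, 7, 8, 10].

χ(G) = 2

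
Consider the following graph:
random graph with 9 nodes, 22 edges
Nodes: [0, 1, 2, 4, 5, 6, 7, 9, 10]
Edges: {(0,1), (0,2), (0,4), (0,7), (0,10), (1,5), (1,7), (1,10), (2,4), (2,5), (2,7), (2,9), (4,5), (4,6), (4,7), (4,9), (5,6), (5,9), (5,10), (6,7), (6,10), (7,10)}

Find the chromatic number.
χ(G) = 4

Clique number ω(G) = 4 (lower bound: χ ≥ ω).
The clique on [0, 1, 7, 10] has size 4, forcing χ ≥ 4, and the coloring below uses 4 colors, so χ(G) = 4.
A valid 4-coloring: color 1: [5, 7]; color 2: [4, 10]; color 3: [1, 2, 6]; color 4: [0, 9].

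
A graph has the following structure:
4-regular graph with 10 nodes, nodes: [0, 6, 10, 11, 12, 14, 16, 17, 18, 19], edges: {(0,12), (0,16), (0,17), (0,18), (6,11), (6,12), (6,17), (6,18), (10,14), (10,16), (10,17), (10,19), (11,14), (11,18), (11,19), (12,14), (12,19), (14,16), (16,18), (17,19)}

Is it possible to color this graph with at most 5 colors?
A valid 5-coloring: color 1: [11, 12, 16, 17]; color 2: [0, 6, 10]; color 3: [14, 18, 19].
(χ(G) = 3 ≤ 5.)

Yes, G is 5-colorable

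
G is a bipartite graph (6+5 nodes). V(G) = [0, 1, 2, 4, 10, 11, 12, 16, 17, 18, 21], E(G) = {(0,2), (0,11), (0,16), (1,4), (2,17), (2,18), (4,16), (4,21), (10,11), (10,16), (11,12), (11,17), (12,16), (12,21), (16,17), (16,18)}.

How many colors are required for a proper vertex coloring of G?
Clique number ω(G) = 2 (lower bound: χ ≥ ω).
The graph is bipartite (no odd cycle), so 2 colors suffice: χ(G) = 2.
A valid 2-coloring: color 1: [1, 2, 11, 16, 21]; color 2: [0, 4, 10, 12, 17, 18].

χ(G) = 2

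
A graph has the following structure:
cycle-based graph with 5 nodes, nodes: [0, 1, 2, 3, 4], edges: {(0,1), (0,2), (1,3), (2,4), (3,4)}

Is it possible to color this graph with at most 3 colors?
Yes, G is 3-colorable

A valid 3-coloring: color 1: [0, 4]; color 2: [1, 2]; color 3: [3].
(χ(G) = 3 ≤ 3.)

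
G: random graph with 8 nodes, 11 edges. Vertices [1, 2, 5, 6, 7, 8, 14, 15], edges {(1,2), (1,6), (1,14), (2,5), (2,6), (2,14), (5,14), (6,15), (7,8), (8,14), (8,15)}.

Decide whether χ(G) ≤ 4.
Yes, G is 4-colorable

A valid 4-coloring: color 1: [2, 8]; color 2: [6, 7, 14]; color 3: [1, 5, 15].
(χ(G) = 3 ≤ 4.)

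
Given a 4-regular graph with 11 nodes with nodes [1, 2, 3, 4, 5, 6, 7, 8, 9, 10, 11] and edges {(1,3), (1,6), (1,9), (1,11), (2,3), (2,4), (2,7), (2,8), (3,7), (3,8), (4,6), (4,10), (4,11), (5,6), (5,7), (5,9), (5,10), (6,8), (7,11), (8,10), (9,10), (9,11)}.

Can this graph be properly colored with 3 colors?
Yes, G is 3-colorable

A valid 3-coloring: color 1: [4, 7, 8, 9]; color 2: [3, 6, 10, 11]; color 3: [1, 2, 5].
(χ(G) = 3 ≤ 3.)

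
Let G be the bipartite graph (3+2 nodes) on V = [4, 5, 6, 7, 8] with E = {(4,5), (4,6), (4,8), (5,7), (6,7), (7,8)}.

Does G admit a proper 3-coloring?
Yes, G is 3-colorable

A valid 3-coloring: color 1: [4, 7]; color 2: [5, 6, 8].
(χ(G) = 2 ≤ 3.)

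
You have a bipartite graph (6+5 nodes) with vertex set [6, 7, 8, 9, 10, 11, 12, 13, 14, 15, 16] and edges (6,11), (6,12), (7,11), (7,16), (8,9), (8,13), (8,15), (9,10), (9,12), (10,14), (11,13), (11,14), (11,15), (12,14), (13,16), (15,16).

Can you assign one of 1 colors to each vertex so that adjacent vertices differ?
Edge (8,9) forces its endpoints to differ, so 1 color is not enough.

No, G is not 1-colorable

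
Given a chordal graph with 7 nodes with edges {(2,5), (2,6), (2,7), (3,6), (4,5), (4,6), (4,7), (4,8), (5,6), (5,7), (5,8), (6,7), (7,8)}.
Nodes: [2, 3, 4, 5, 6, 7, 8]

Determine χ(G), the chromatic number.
Clique number ω(G) = 4 (lower bound: χ ≥ ω).
The clique on [2, 5, 6, 7] has size 4, forcing χ ≥ 4, and the coloring below uses 4 colors, so χ(G) = 4.
A valid 4-coloring: color 1: [3, 7]; color 2: [6, 8]; color 3: [5]; color 4: [2, 4].

χ(G) = 4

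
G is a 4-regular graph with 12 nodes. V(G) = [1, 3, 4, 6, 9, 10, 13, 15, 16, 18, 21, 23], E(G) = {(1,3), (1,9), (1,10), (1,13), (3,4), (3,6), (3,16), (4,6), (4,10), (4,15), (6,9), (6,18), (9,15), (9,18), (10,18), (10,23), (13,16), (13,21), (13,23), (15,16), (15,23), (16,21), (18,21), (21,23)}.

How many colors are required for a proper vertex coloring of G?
Clique number ω(G) = 3 (lower bound: χ ≥ ω).
The clique on [3, 4, 6] has size 3, forcing χ ≥ 3, and the coloring below uses 3 colors, so χ(G) = 3.
A valid 3-coloring: color 1: [1, 6, 15, 21]; color 2: [3, 9, 10, 13]; color 3: [4, 16, 18, 23].

χ(G) = 3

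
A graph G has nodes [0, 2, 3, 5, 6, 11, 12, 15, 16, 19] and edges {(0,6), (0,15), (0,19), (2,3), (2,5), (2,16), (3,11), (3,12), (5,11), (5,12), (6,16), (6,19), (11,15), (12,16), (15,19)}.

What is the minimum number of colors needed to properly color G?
Clique number ω(G) = 3 (lower bound: χ ≥ ω).
The clique on [0, 6, 19] has size 3, forcing χ ≥ 3, and the coloring below uses 3 colors, so χ(G) = 3.
A valid 3-coloring: color 1: [2, 6, 12, 15]; color 2: [3, 5, 16, 19]; color 3: [0, 11].

χ(G) = 3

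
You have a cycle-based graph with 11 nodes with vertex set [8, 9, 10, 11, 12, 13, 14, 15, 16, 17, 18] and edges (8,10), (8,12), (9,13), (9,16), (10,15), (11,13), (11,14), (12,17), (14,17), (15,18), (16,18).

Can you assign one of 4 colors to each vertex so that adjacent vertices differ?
A valid 4-coloring: color 1: [8, 13, 15, 16, 17]; color 2: [9, 10, 11, 12, 18]; color 3: [14].
(χ(G) = 3 ≤ 4.)

Yes, G is 4-colorable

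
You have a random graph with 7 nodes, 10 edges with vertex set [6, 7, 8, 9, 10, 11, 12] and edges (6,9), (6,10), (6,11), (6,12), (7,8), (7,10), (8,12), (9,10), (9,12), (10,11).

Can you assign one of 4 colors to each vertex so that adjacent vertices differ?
A valid 4-coloring: color 1: [6, 8]; color 2: [10, 12]; color 3: [7, 9, 11].
(χ(G) = 3 ≤ 4.)

Yes, G is 4-colorable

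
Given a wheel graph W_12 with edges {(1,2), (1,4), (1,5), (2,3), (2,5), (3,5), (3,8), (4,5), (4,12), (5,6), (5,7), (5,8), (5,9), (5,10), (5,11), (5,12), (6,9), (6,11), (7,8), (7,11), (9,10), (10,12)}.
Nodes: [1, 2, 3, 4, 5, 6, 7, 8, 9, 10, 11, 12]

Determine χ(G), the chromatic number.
χ(G) = 4

Clique number ω(G) = 3 (lower bound: χ ≥ ω).
Odd cycle [11, 6, 9, 10, 12, 4, 1, 2, 3, 8, 7] needs 3 colors (χ ≥ 3).
Vertex 5 is adjacent to every vertex of [1, 2, 3, 4, 6, 7, 8, 9, 10, 11, 12], which already need 3 colors among themselves, so 5 needs a new color (χ ≥ 4).
The coloring below uses 4 colors, so χ(G) = 4.
A valid 4-coloring: color 1: [5]; color 2: [1, 8, 9, 11, 12]; color 3: [2, 4, 6, 7, 10]; color 4: [3].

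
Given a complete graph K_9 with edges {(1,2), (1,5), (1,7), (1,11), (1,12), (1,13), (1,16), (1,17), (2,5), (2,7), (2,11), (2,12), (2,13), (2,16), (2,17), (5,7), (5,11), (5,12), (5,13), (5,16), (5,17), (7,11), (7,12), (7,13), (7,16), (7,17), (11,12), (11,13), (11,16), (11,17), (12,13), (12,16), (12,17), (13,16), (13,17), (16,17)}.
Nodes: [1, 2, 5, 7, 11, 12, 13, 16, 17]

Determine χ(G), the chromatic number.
Clique number ω(G) = 9 (lower bound: χ ≥ ω).
The clique on [1, 2, 5, 7, 11, 12, 13, 16, 17] has size 9, forcing χ ≥ 9, and the coloring below uses 9 colors, so χ(G) = 9.
A valid 9-coloring: color 1: [11]; color 2: [17]; color 3: [1]; color 4: [16]; color 5: [7]; color 6: [5]; color 7: [13]; color 8: [2]; color 9: [12].

χ(G) = 9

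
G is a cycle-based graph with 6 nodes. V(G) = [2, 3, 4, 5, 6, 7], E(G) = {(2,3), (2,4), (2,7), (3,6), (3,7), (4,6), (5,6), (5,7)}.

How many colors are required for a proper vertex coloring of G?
χ(G) = 3

Clique number ω(G) = 3 (lower bound: χ ≥ ω).
The clique on [2, 3, 7] has size 3, forcing χ ≥ 3, and the coloring below uses 3 colors, so χ(G) = 3.
A valid 3-coloring: color 1: [3, 4, 5]; color 2: [2, 6]; color 3: [7].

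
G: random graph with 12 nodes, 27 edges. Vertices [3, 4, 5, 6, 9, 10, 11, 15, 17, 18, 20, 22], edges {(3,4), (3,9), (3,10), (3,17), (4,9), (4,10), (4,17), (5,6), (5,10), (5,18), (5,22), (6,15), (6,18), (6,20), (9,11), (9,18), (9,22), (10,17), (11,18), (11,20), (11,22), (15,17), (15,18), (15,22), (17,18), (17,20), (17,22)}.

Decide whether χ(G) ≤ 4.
Yes, G is 4-colorable

A valid 4-coloring: color 1: [6, 9, 17]; color 2: [10, 18, 20, 22]; color 3: [4, 5, 11, 15]; color 4: [3].
(χ(G) = 4 ≤ 4.)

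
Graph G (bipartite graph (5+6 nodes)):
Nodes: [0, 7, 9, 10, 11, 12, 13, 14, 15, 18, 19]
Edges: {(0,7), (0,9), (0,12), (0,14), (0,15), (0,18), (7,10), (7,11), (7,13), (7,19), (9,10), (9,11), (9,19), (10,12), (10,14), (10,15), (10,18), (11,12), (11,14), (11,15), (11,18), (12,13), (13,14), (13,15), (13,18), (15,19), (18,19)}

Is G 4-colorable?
Yes, G is 4-colorable

A valid 4-coloring: color 1: [0, 10, 11, 13, 19]; color 2: [7, 9, 12, 14, 15, 18].
(χ(G) = 2 ≤ 4.)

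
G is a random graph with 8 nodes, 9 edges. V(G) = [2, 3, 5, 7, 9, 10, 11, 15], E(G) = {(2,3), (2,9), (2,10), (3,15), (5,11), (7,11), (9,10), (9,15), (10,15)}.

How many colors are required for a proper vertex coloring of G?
χ(G) = 3

Clique number ω(G) = 3 (lower bound: χ ≥ ω).
The clique on [2, 9, 10] has size 3, forcing χ ≥ 3, and the coloring below uses 3 colors, so χ(G) = 3.
A valid 3-coloring: color 1: [2, 11, 15]; color 2: [3, 5, 7, 10]; color 3: [9].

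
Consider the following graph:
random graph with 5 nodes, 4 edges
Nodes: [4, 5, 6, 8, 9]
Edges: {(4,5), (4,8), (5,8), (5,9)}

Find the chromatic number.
χ(G) = 3

Clique number ω(G) = 3 (lower bound: χ ≥ ω).
The clique on [4, 5, 8] has size 3, forcing χ ≥ 3, and the coloring below uses 3 colors, so χ(G) = 3.
A valid 3-coloring: color 1: [5, 6]; color 2: [8, 9]; color 3: [4].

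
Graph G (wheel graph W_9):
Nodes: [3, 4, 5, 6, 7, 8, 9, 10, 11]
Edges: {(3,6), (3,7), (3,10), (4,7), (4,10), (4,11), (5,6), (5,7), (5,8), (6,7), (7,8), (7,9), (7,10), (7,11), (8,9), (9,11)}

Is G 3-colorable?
A valid 3-coloring: color 1: [7]; color 2: [6, 8, 10, 11]; color 3: [3, 4, 5, 9].
(χ(G) = 3 ≤ 3.)

Yes, G is 3-colorable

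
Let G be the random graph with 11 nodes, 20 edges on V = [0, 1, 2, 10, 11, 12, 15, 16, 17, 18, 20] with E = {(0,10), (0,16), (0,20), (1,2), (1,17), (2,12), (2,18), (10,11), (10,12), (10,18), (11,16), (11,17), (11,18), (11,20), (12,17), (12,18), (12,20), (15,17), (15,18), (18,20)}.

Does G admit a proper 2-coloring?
No, G is not 2-colorable

The clique on vertices [10, 11, 18] has size 3 > 2, so it alone needs 3 colors.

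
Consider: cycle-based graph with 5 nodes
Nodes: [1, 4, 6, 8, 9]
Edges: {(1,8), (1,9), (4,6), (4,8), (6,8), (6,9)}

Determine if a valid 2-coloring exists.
No, G is not 2-colorable

The clique on vertices [4, 6, 8] has size 3 > 2, so it alone needs 3 colors.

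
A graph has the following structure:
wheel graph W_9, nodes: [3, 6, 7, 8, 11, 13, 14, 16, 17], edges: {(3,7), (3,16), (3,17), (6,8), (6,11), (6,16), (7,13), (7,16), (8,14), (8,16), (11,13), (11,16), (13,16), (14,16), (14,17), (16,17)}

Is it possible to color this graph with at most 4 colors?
A valid 4-coloring: color 1: [16]; color 2: [7, 8, 11, 17]; color 3: [3, 6, 13, 14].
(χ(G) = 3 ≤ 4.)

Yes, G is 4-colorable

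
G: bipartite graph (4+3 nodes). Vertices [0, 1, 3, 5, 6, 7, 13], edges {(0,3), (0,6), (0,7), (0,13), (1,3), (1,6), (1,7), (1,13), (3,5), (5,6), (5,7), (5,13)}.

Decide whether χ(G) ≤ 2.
Yes, G is 2-colorable

A valid 2-coloring: color 1: [0, 1, 5]; color 2: [3, 6, 7, 13].
(χ(G) = 2 ≤ 2.)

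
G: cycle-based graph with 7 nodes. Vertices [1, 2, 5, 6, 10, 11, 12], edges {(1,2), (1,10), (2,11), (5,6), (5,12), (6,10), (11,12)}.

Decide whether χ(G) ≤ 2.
No, G is not 2-colorable

Odd cycle [1, 10, 6, 5, 12, 11, 2] needs 3 colors (χ ≥ 3).
Hence χ(G) ≥ 3 > 2, so no proper 2-coloring exists.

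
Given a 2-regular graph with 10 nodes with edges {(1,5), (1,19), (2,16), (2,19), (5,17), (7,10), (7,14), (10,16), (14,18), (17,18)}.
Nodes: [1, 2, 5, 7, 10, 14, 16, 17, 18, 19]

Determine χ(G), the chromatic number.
Clique number ω(G) = 2 (lower bound: χ ≥ ω).
The graph is bipartite (no odd cycle), so 2 colors suffice: χ(G) = 2.
A valid 2-coloring: color 1: [1, 2, 10, 14, 17]; color 2: [5, 7, 16, 18, 19].

χ(G) = 2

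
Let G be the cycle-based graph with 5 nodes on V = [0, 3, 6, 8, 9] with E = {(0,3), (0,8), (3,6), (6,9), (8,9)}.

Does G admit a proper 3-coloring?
A valid 3-coloring: color 1: [6, 8]; color 2: [3, 9]; color 3: [0].
(χ(G) = 3 ≤ 3.)

Yes, G is 3-colorable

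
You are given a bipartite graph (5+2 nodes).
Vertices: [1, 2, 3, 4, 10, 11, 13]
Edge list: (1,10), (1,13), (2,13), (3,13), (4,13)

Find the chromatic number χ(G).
Clique number ω(G) = 2 (lower bound: χ ≥ ω).
The graph is bipartite (no odd cycle), so 2 colors suffice: χ(G) = 2.
A valid 2-coloring: color 1: [10, 11, 13]; color 2: [1, 2, 3, 4].

χ(G) = 2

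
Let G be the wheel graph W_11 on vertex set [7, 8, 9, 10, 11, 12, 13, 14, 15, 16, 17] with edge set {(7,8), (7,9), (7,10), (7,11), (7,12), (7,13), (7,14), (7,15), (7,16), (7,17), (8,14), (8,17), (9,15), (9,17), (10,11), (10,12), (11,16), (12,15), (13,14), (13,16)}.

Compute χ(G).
Clique number ω(G) = 3 (lower bound: χ ≥ ω).
The clique on [7, 8, 17] has size 3, forcing χ ≥ 3, and the coloring below uses 3 colors, so χ(G) = 3.
A valid 3-coloring: color 1: [7]; color 2: [10, 14, 15, 16, 17]; color 3: [8, 9, 11, 12, 13].

χ(G) = 3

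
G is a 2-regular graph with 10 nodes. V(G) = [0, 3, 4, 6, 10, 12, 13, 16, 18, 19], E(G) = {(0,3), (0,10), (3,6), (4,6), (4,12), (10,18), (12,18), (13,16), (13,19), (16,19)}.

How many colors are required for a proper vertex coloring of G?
χ(G) = 3

Clique number ω(G) = 3 (lower bound: χ ≥ ω).
The clique on [13, 16, 19] has size 3, forcing χ ≥ 3, and the coloring below uses 3 colors, so χ(G) = 3.
A valid 3-coloring: color 1: [3, 10, 12, 16]; color 2: [0, 6, 18, 19]; color 3: [4, 13].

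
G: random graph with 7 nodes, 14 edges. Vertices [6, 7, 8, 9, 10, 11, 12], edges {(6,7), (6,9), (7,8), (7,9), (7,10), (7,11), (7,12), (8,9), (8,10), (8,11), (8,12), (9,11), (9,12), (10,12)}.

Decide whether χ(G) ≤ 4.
A valid 4-coloring: color 1: [7]; color 2: [9, 10]; color 3: [6, 8]; color 4: [11, 12].
(χ(G) = 4 ≤ 4.)

Yes, G is 4-colorable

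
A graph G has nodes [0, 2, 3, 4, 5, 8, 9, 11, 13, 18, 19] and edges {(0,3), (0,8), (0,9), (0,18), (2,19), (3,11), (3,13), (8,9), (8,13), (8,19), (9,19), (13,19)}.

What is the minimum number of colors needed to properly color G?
χ(G) = 3

Clique number ω(G) = 3 (lower bound: χ ≥ ω).
The clique on [0, 8, 9] has size 3, forcing χ ≥ 3, and the coloring below uses 3 colors, so χ(G) = 3.
A valid 3-coloring: color 1: [0, 4, 5, 11, 19]; color 2: [2, 3, 8, 18]; color 3: [9, 13].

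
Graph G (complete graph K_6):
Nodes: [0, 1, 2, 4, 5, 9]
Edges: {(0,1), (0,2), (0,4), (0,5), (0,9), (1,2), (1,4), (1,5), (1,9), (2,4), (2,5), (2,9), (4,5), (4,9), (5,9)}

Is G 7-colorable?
Yes, G is 7-colorable

A valid 7-coloring: color 1: [0]; color 2: [4]; color 3: [5]; color 4: [2]; color 5: [9]; color 6: [1].
(χ(G) = 6 ≤ 7.)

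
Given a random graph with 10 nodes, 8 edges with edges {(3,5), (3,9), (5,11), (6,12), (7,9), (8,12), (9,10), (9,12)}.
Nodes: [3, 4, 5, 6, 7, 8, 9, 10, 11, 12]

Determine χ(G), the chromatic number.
Clique number ω(G) = 2 (lower bound: χ ≥ ω).
The graph is bipartite (no odd cycle), so 2 colors suffice: χ(G) = 2.
A valid 2-coloring: color 1: [4, 5, 6, 8, 9]; color 2: [3, 7, 10, 11, 12].

χ(G) = 2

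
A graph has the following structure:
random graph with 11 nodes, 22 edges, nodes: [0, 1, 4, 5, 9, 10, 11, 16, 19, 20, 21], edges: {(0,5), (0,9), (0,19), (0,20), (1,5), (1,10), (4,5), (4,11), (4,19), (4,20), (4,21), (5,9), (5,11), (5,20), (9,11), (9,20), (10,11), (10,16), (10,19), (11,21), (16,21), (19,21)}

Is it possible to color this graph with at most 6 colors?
Yes, G is 6-colorable

A valid 6-coloring: color 1: [5, 16, 19]; color 2: [0, 1, 11]; color 3: [4, 9, 10]; color 4: [20, 21].
(χ(G) = 4 ≤ 6.)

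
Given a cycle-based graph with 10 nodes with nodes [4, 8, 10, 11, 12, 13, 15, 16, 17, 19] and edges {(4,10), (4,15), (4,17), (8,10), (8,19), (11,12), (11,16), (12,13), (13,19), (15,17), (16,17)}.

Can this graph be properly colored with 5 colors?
Yes, G is 5-colorable

A valid 5-coloring: color 1: [4, 8, 12, 16]; color 2: [10, 11, 13, 17]; color 3: [15, 19].
(χ(G) = 3 ≤ 5.)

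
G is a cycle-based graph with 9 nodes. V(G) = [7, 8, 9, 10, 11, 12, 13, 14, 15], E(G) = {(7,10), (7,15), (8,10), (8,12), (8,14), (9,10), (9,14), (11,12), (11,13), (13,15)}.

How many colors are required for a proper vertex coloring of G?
Clique number ω(G) = 2 (lower bound: χ ≥ ω).
Odd cycle [15, 7, 10, 8, 12, 11, 13] needs 3 colors (χ ≥ 3).
The coloring below uses 3 colors, so χ(G) = 3.
A valid 3-coloring: color 1: [10, 11, 14, 15]; color 2: [7, 8, 9, 13]; color 3: [12].

χ(G) = 3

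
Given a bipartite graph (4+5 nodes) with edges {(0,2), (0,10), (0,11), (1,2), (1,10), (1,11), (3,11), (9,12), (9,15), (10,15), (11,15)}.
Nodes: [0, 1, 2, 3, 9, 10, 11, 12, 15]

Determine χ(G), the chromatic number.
χ(G) = 2

Clique number ω(G) = 2 (lower bound: χ ≥ ω).
The graph is bipartite (no odd cycle), so 2 colors suffice: χ(G) = 2.
A valid 2-coloring: color 1: [2, 9, 10, 11]; color 2: [0, 1, 3, 12, 15].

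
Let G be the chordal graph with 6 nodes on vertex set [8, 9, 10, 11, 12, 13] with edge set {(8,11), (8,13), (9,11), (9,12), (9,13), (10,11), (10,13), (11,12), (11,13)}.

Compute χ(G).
χ(G) = 3

Clique number ω(G) = 3 (lower bound: χ ≥ ω).
The clique on [9, 11, 12] has size 3, forcing χ ≥ 3, and the coloring below uses 3 colors, so χ(G) = 3.
A valid 3-coloring: color 1: [11]; color 2: [12, 13]; color 3: [8, 9, 10].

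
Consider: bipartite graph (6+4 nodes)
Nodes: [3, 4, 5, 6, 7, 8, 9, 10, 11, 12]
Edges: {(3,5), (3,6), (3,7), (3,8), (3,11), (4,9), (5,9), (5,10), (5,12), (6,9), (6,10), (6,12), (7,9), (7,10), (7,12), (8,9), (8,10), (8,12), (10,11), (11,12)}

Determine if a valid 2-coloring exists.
A valid 2-coloring: color 1: [3, 9, 10, 12]; color 2: [4, 5, 6, 7, 8, 11].
(χ(G) = 2 ≤ 2.)

Yes, G is 2-colorable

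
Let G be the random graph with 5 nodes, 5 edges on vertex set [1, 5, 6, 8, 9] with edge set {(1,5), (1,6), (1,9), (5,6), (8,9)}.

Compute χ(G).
χ(G) = 3

Clique number ω(G) = 3 (lower bound: χ ≥ ω).
The clique on [1, 5, 6] has size 3, forcing χ ≥ 3, and the coloring below uses 3 colors, so χ(G) = 3.
A valid 3-coloring: color 1: [1, 8]; color 2: [5, 9]; color 3: [6].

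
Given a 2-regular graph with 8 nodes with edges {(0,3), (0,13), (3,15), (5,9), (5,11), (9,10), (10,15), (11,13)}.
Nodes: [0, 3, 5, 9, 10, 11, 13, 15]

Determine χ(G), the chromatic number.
χ(G) = 2

Clique number ω(G) = 2 (lower bound: χ ≥ ω).
The graph is bipartite (no odd cycle), so 2 colors suffice: χ(G) = 2.
A valid 2-coloring: color 1: [0, 9, 11, 15]; color 2: [3, 5, 10, 13].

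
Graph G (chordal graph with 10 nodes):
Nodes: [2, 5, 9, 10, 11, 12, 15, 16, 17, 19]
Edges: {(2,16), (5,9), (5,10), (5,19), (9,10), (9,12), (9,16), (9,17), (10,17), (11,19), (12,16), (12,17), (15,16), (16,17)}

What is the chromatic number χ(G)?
χ(G) = 4

Clique number ω(G) = 4 (lower bound: χ ≥ ω).
The clique on [9, 12, 16, 17] has size 4, forcing χ ≥ 4, and the coloring below uses 4 colors, so χ(G) = 4.
A valid 4-coloring: color 1: [10, 16, 19]; color 2: [2, 9, 11, 15]; color 3: [5, 17]; color 4: [12].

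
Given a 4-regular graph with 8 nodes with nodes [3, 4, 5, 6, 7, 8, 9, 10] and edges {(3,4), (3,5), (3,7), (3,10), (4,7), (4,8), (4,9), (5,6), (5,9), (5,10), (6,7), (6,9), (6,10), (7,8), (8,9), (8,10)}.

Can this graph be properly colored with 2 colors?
The clique on vertices [4, 8, 9] has size 3 > 2, so it alone needs 3 colors.

No, G is not 2-colorable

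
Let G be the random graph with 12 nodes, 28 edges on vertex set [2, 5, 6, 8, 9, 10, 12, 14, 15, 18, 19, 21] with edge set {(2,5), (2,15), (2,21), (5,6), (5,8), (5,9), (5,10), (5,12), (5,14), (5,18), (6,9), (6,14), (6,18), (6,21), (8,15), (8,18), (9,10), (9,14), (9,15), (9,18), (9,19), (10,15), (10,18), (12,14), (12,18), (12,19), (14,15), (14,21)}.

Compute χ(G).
Clique number ω(G) = 4 (lower bound: χ ≥ ω).
The clique on [5, 9, 10, 18] has size 4, forcing χ ≥ 4, and the coloring below uses 4 colors, so χ(G) = 4.
A valid 4-coloring: color 1: [5, 15, 19, 21]; color 2: [2, 8, 9, 12]; color 3: [14, 18]; color 4: [6, 10].

χ(G) = 4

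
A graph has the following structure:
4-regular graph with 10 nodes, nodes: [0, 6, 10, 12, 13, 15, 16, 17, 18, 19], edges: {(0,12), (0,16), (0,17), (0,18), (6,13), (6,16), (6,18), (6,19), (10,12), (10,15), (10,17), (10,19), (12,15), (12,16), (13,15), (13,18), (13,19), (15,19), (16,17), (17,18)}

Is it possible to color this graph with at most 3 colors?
Suppose a proper 3-coloring c exists. The clique [0, 12, 16] takes 3 distinct colors; by symmetry let c(0) = 1, c(12) = 2, c(16) = 3.
- Vertex 17: neighbors [0, 16] already have colors [1, 3] ⇒ c(17) = 2.
- Vertex 18: neighbors [0, 17] already have colors [1, 2] ⇒ c(18) = 3.
- Vertex 13: neighbors [18] already have colors [3]; try each remaining color.
- Case c(13) = 1:
  - Vertex 15: neighbors [13, 12] already have colors [1, 2] ⇒ c(15) = 3.
  - Vertex 19: neighbors [13, 15] already have colors [1, 3] ⇒ c(19) = 2.
  - Vertex 6: neighbors [13, 19, 16] already have colors [1, 2, 3] — all 3 colors blocked. Contradiction.
- Case c(13) = 2:
  - Vertex 6: neighbors [13, 16] already have colors [2, 3] ⇒ c(6) = 1.
  - Vertex 19: neighbors [6, 13] already have colors [1, 2] ⇒ c(19) = 3.
  - Vertex 10: neighbors [12, 19] already have colors [2, 3] ⇒ c(10) = 1.
  - Vertex 15: neighbors [10, 12, 19] already have colors [1, 2, 3] — all 3 colors blocked. Contradiction.
Every case ends in a contradiction, so G has no proper 3-coloring (χ ≥ 4).

No, G is not 3-colorable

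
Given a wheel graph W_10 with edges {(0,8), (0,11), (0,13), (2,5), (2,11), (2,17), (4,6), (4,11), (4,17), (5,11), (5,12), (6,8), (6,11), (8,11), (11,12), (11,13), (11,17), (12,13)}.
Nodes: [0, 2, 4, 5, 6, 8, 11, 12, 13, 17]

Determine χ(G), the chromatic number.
χ(G) = 4

Clique number ω(G) = 3 (lower bound: χ ≥ ω).
Odd cycle [17, 2, 5, 12, 13, 0, 8, 6, 4] needs 3 colors (χ ≥ 3).
Vertex 11 is adjacent to every vertex of [0, 2, 4, 5, 6, 8, 12, 13, 17], which already need 3 colors among themselves, so 11 needs a new color (χ ≥ 4).
The coloring below uses 4 colors, so χ(G) = 4.
A valid 4-coloring: color 1: [11]; color 2: [5, 6, 13, 17]; color 3: [0, 2, 4, 12]; color 4: [8].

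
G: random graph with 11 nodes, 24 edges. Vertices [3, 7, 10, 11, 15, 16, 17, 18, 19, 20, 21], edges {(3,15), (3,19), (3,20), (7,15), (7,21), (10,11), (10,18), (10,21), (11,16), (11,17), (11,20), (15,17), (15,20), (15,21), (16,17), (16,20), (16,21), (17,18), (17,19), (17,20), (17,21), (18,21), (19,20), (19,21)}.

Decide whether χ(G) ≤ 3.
The clique on vertices [11, 16, 17, 20] has size 4 > 3, so it alone needs 4 colors.

No, G is not 3-colorable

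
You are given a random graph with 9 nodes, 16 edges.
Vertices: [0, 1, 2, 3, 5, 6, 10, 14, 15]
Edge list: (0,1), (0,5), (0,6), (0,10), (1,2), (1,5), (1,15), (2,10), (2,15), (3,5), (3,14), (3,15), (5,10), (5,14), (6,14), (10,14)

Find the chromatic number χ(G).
χ(G) = 3

Clique number ω(G) = 3 (lower bound: χ ≥ ω).
The clique on [1, 2, 15] has size 3, forcing χ ≥ 3, and the coloring below uses 3 colors, so χ(G) = 3.
A valid 3-coloring: color 1: [2, 5, 6]; color 2: [1, 3, 10]; color 3: [0, 14, 15].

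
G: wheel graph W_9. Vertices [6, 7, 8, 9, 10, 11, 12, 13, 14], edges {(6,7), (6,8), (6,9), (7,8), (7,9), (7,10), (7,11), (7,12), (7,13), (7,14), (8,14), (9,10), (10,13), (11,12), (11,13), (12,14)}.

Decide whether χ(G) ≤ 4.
A valid 4-coloring: color 1: [7]; color 2: [8, 9, 12, 13]; color 3: [6, 10, 11, 14].
(χ(G) = 3 ≤ 4.)

Yes, G is 4-colorable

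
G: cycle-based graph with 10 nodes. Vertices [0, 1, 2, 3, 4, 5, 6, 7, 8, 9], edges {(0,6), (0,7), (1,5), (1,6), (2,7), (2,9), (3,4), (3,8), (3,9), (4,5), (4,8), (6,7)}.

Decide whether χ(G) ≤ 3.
Yes, G is 3-colorable

A valid 3-coloring: color 1: [2, 3, 5, 6]; color 2: [1, 4, 7, 9]; color 3: [0, 8].
(χ(G) = 3 ≤ 3.)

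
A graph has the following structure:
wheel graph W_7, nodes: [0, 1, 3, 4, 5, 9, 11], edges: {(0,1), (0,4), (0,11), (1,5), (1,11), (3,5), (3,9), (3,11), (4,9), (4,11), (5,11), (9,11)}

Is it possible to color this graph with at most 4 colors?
A valid 4-coloring: color 1: [11]; color 2: [0, 5, 9]; color 3: [1, 3, 4].
(χ(G) = 3 ≤ 4.)

Yes, G is 4-colorable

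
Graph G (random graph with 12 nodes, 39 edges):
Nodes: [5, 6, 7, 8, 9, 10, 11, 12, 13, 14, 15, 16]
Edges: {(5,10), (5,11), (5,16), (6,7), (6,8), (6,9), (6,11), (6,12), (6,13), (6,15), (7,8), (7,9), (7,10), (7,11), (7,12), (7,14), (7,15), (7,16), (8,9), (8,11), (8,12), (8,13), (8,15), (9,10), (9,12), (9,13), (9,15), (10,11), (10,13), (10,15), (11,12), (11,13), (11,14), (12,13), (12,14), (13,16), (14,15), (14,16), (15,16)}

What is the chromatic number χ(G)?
Clique number ω(G) = 5 (lower bound: χ ≥ ω).
The clique on [6, 8, 9, 12, 13] has size 5, forcing χ ≥ 5, and the coloring below uses 5 colors, so χ(G) = 5.
A valid 5-coloring: color 1: [5, 7, 13]; color 2: [9, 11, 16]; color 3: [12, 15]; color 4: [6, 10, 14]; color 5: [8].

χ(G) = 5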